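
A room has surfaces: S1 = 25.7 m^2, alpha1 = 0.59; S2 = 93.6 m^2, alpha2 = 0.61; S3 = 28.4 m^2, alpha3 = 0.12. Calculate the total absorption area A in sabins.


Given surfaces:
  Surface 1: 25.7 * 0.59 = 15.163
  Surface 2: 93.6 * 0.61 = 57.096
  Surface 3: 28.4 * 0.12 = 3.408
Formula: A = sum(Si * alpha_i)
A = 15.163 + 57.096 + 3.408
A = 75.67

75.67 sabins


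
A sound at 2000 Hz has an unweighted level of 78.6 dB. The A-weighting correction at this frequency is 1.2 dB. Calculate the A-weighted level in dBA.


Given values:
  SPL = 78.6 dB
  A-weighting at 2000 Hz = 1.2 dB
Formula: L_A = SPL + A_weight
L_A = 78.6 + (1.2)
L_A = 79.8

79.8 dBA


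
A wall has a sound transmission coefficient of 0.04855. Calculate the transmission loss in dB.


Given values:
  tau = 0.04855
Formula: TL = 10 * log10(1 / tau)
Compute 1 / tau = 1 / 0.04855 = 20.5973
Compute log10(20.5973) = 1.31381
TL = 10 * 1.31381 = 13.14

13.14 dB


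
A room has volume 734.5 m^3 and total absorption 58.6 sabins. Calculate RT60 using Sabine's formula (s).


Given values:
  V = 734.5 m^3
  A = 58.6 sabins
Formula: RT60 = 0.161 * V / A
Numerator: 0.161 * 734.5 = 118.2545
RT60 = 118.2545 / 58.6 = 2.018

2.018 s


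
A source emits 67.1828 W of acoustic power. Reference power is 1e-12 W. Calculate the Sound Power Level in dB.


Given values:
  W = 67.1828 W
  W_ref = 1e-12 W
Formula: SWL = 10 * log10(W / W_ref)
Compute ratio: W / W_ref = 67182800000000
Compute log10: log10(67182800000000) = 13.827258
Multiply: SWL = 10 * 13.827258 = 138.27

138.27 dB


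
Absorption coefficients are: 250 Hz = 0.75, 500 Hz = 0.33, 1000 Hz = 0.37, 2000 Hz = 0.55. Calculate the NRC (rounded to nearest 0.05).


Given values:
  a_250 = 0.75, a_500 = 0.33
  a_1000 = 0.37, a_2000 = 0.55
Formula: NRC = (a250 + a500 + a1000 + a2000) / 4
Sum = 0.75 + 0.33 + 0.37 + 0.55 = 2.0
NRC = 2.0 / 4 = 0.5
Rounded to nearest 0.05: 0.5

0.5


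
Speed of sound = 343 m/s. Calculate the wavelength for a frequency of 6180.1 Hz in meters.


Given values:
  c = 343 m/s, f = 6180.1 Hz
Formula: lambda = c / f
lambda = 343 / 6180.1
lambda = 0.0555

0.0555 m


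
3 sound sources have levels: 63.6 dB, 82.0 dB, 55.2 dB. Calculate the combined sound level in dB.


Formula: L_total = 10 * log10( sum(10^(Li/10)) )
  Source 1: 10^(63.6/10) = 2290867.6528
  Source 2: 10^(82.0/10) = 158489319.2461
  Source 3: 10^(55.2/10) = 331131.1215
Sum of linear values = 161111318.0204
L_total = 10 * log10(161111318.0204) = 82.07

82.07 dB


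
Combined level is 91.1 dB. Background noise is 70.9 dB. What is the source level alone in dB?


Given values:
  L_total = 91.1 dB, L_bg = 70.9 dB
Formula: L_source = 10 * log10(10^(L_total/10) - 10^(L_bg/10))
Convert to linear:
  10^(91.1/10) = 1288249551.6931
  10^(70.9/10) = 12302687.7081
Difference: 1288249551.6931 - 12302687.7081 = 1275946863.985
L_source = 10 * log10(1275946863.985) = 91.06

91.06 dB


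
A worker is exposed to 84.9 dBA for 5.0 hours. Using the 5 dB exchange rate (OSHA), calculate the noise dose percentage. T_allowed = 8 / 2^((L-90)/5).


Given values:
  L = 84.9 dBA, T = 5.0 hours
Formula: T_allowed = 8 / 2^((L - 90) / 5)
Compute exponent: (84.9 - 90) / 5 = -1.02
Compute 2^(-1.02) = 0.493116
T_allowed = 8 / 0.493116 = 16.223363 hours
Dose = (T / T_allowed) * 100
Dose = (5.0 / 16.223363) * 100 = 30.82

30.82 %


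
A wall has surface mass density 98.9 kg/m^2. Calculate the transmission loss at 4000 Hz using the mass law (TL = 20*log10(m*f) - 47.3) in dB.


Given values:
  m = 98.9 kg/m^2, f = 4000 Hz
Formula: TL = 20 * log10(m * f) - 47.3
Compute m * f = 98.9 * 4000 = 395600.0
Compute log10(395600.0) = 5.597256
Compute 20 * 5.597256 = 111.9451
TL = 111.9451 - 47.3 = 64.65

64.65 dB


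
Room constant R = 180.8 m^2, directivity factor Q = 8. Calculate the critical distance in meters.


Given values:
  R = 180.8 m^2, Q = 8
Formula: d_c = 0.141 * sqrt(Q * R)
Compute Q * R = 8 * 180.8 = 1446.4
Compute sqrt(1446.4) = 38.0316
d_c = 0.141 * 38.0316 = 5.362

5.362 m


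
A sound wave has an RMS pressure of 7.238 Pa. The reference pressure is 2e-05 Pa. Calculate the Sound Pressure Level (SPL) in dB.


Given values:
  p = 7.238 Pa
  p_ref = 2e-05 Pa
Formula: SPL = 20 * log10(p / p_ref)
Compute ratio: p / p_ref = 7.238 / 2e-05 = 361900
Compute log10: log10(361900) = 5.558589
Multiply: SPL = 20 * 5.558589 = 111.17

111.17 dB


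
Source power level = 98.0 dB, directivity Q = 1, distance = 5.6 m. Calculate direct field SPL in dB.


Given values:
  Lw = 98.0 dB, Q = 1, r = 5.6 m
Formula: SPL = Lw + 10 * log10(Q / (4 * pi * r^2))
Compute 4 * pi * r^2 = 4 * pi * 5.6^2 = 394.0814
Compute Q / denom = 1 / 394.0814 = 0.00253755
Compute 10 * log10(0.00253755) = -25.9559
SPL = 98.0 + (-25.9559) = 72.04

72.04 dB


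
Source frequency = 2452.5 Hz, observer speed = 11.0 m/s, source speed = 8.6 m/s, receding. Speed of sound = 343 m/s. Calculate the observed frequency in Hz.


Given values:
  f_s = 2452.5 Hz, v_o = 11.0 m/s, v_s = 8.6 m/s
  Direction: receding
Formula: f_o = f_s * (c - v_o) / (c + v_s)
Numerator: c - v_o = 343 - 11.0 = 332.0
Denominator: c + v_s = 343 + 8.6 = 351.6
f_o = 2452.5 * 332.0 / 351.6 = 2315.78

2315.78 Hz


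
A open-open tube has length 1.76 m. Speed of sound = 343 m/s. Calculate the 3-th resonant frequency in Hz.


Given values:
  Tube type: open-open, L = 1.76 m, c = 343 m/s, n = 3
Formula: f_n = n * c / (2 * L)
Compute 2 * L = 2 * 1.76 = 3.52
f = 3 * 343 / 3.52
f = 292.33

292.33 Hz


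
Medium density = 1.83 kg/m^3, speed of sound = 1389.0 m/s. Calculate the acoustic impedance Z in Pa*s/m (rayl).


Given values:
  rho = 1.83 kg/m^3
  c = 1389.0 m/s
Formula: Z = rho * c
Z = 1.83 * 1389.0
Z = 2541.87

2541.87 rayl


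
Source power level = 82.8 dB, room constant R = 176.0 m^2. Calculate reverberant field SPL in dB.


Given values:
  Lw = 82.8 dB, R = 176.0 m^2
Formula: SPL = Lw + 10 * log10(4 / R)
Compute 4 / R = 4 / 176.0 = 0.022727
Compute 10 * log10(0.022727) = -16.4346
SPL = 82.8 + (-16.4346) = 66.37

66.37 dB


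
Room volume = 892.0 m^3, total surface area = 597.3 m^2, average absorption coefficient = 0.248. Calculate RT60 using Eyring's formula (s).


Given values:
  V = 892.0 m^3, S = 597.3 m^2, alpha = 0.248
Formula: RT60 = 0.161 * V / (-S * ln(1 - alpha))
Compute ln(1 - 0.248) = ln(0.752) = -0.285019
Denominator: -597.3 * -0.285019 = 170.2418
Numerator: 0.161 * 892.0 = 143.612
RT60 = 143.612 / 170.2418 = 0.844

0.844 s


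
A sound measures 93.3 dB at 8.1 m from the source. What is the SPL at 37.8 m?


Given values:
  SPL1 = 93.3 dB, r1 = 8.1 m, r2 = 37.8 m
Formula: SPL2 = SPL1 - 20 * log10(r2 / r1)
Compute ratio: r2 / r1 = 37.8 / 8.1 = 4.6667
Compute log10: log10(4.6667) = 0.66901
Compute drop: 20 * 0.66901 = 13.3802
SPL2 = 93.3 - 13.3802 = 79.92

79.92 dB


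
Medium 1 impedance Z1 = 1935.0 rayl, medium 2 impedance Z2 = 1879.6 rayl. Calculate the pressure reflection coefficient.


Given values:
  Z1 = 1935.0 rayl, Z2 = 1879.6 rayl
Formula: R = (Z2 - Z1) / (Z2 + Z1)
Numerator: Z2 - Z1 = 1879.6 - 1935.0 = -55.4
Denominator: Z2 + Z1 = 1879.6 + 1935.0 = 3814.6
R = -55.4 / 3814.6 = -0.0145

-0.0145


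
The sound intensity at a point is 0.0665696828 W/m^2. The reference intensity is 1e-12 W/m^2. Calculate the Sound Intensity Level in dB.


Given values:
  I = 0.0665696828 W/m^2
  I_ref = 1e-12 W/m^2
Formula: SIL = 10 * log10(I / I_ref)
Compute ratio: I / I_ref = 66569682800
Compute log10: log10(66569682800) = 10.823276
Multiply: SIL = 10 * 10.823276 = 108.23

108.23 dB


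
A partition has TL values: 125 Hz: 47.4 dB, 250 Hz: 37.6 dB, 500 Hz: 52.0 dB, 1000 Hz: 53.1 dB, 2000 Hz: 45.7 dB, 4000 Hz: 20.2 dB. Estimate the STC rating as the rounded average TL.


Given TL values at each frequency:
  125 Hz: 47.4 dB
  250 Hz: 37.6 dB
  500 Hz: 52.0 dB
  1000 Hz: 53.1 dB
  2000 Hz: 45.7 dB
  4000 Hz: 20.2 dB
Formula: STC ~ round(average of TL values)
Sum = 47.4 + 37.6 + 52.0 + 53.1 + 45.7 + 20.2 = 256.0
Average = 256.0 / 6 = 42.67
Rounded: 43

43


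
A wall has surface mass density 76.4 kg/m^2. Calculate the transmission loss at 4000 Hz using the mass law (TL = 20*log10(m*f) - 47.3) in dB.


Given values:
  m = 76.4 kg/m^2, f = 4000 Hz
Formula: TL = 20 * log10(m * f) - 47.3
Compute m * f = 76.4 * 4000 = 305600.0
Compute log10(305600.0) = 5.485153
Compute 20 * 5.485153 = 109.7031
TL = 109.7031 - 47.3 = 62.4

62.4 dB


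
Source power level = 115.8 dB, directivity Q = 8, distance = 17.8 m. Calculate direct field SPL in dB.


Given values:
  Lw = 115.8 dB, Q = 8, r = 17.8 m
Formula: SPL = Lw + 10 * log10(Q / (4 * pi * r^2))
Compute 4 * pi * r^2 = 4 * pi * 17.8^2 = 3981.5289
Compute Q / denom = 8 / 3981.5289 = 0.00200928
Compute 10 * log10(0.00200928) = -26.9696
SPL = 115.8 + (-26.9696) = 88.83

88.83 dB


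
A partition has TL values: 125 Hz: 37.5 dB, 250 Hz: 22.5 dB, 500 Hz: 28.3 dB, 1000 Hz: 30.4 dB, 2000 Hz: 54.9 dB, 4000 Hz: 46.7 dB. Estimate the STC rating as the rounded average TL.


Given TL values at each frequency:
  125 Hz: 37.5 dB
  250 Hz: 22.5 dB
  500 Hz: 28.3 dB
  1000 Hz: 30.4 dB
  2000 Hz: 54.9 dB
  4000 Hz: 46.7 dB
Formula: STC ~ round(average of TL values)
Sum = 37.5 + 22.5 + 28.3 + 30.4 + 54.9 + 46.7 = 220.3
Average = 220.3 / 6 = 36.72
Rounded: 37

37


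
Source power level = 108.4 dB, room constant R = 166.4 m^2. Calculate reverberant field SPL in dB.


Given values:
  Lw = 108.4 dB, R = 166.4 m^2
Formula: SPL = Lw + 10 * log10(4 / R)
Compute 4 / R = 4 / 166.4 = 0.024038
Compute 10 * log10(0.024038) = -16.191
SPL = 108.4 + (-16.191) = 92.21

92.21 dB


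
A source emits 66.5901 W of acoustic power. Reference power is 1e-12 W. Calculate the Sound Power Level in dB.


Given values:
  W = 66.5901 W
  W_ref = 1e-12 W
Formula: SWL = 10 * log10(W / W_ref)
Compute ratio: W / W_ref = 66590100000000
Compute log10: log10(66590100000000) = 13.82341
Multiply: SWL = 10 * 13.82341 = 138.23

138.23 dB


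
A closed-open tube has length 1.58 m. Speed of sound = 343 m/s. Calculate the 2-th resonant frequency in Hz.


Given values:
  Tube type: closed-open, L = 1.58 m, c = 343 m/s, n = 2
Formula: f_n = (2n - 1) * c / (4 * L)
Compute 2n - 1 = 2*2 - 1 = 3
Compute 4 * L = 4 * 1.58 = 6.32
f = 3 * 343 / 6.32
f = 162.82

162.82 Hz


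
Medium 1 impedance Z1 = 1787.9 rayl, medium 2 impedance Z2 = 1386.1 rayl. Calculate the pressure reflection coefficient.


Given values:
  Z1 = 1787.9 rayl, Z2 = 1386.1 rayl
Formula: R = (Z2 - Z1) / (Z2 + Z1)
Numerator: Z2 - Z1 = 1386.1 - 1787.9 = -401.8
Denominator: Z2 + Z1 = 1386.1 + 1787.9 = 3174.0
R = -401.8 / 3174.0 = -0.1266

-0.1266


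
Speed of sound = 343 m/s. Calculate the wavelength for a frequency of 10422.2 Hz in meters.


Given values:
  c = 343 m/s, f = 10422.2 Hz
Formula: lambda = c / f
lambda = 343 / 10422.2
lambda = 0.0329

0.0329 m


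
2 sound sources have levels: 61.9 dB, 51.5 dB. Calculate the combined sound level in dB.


Formula: L_total = 10 * log10( sum(10^(Li/10)) )
  Source 1: 10^(61.9/10) = 1548816.6189
  Source 2: 10^(51.5/10) = 141253.7545
Sum of linear values = 1690070.3734
L_total = 10 * log10(1690070.3734) = 62.28

62.28 dB


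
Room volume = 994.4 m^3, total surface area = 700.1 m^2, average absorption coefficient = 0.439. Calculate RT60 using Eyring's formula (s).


Given values:
  V = 994.4 m^3, S = 700.1 m^2, alpha = 0.439
Formula: RT60 = 0.161 * V / (-S * ln(1 - alpha))
Compute ln(1 - 0.439) = ln(0.561) = -0.578034
Denominator: -700.1 * -0.578034 = 404.6816
Numerator: 0.161 * 994.4 = 160.0984
RT60 = 160.0984 / 404.6816 = 0.396

0.396 s


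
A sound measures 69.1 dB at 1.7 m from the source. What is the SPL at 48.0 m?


Given values:
  SPL1 = 69.1 dB, r1 = 1.7 m, r2 = 48.0 m
Formula: SPL2 = SPL1 - 20 * log10(r2 / r1)
Compute ratio: r2 / r1 = 48.0 / 1.7 = 28.2353
Compute log10: log10(28.2353) = 1.450792
Compute drop: 20 * 1.450792 = 29.0158
SPL2 = 69.1 - 29.0158 = 40.08

40.08 dB


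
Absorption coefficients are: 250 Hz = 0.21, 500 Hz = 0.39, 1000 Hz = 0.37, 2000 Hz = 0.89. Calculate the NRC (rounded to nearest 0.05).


Given values:
  a_250 = 0.21, a_500 = 0.39
  a_1000 = 0.37, a_2000 = 0.89
Formula: NRC = (a250 + a500 + a1000 + a2000) / 4
Sum = 0.21 + 0.39 + 0.37 + 0.89 = 1.86
NRC = 1.86 / 4 = 0.465
Rounded to nearest 0.05: 0.45

0.45


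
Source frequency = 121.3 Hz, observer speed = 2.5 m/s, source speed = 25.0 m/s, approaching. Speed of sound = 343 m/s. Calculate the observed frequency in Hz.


Given values:
  f_s = 121.3 Hz, v_o = 2.5 m/s, v_s = 25.0 m/s
  Direction: approaching
Formula: f_o = f_s * (c + v_o) / (c - v_s)
Numerator: c + v_o = 343 + 2.5 = 345.5
Denominator: c - v_s = 343 - 25.0 = 318.0
f_o = 121.3 * 345.5 / 318.0 = 131.79

131.79 Hz


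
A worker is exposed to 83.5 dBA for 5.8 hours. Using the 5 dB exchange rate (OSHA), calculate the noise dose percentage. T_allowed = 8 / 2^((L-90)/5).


Given values:
  L = 83.5 dBA, T = 5.8 hours
Formula: T_allowed = 8 / 2^((L - 90) / 5)
Compute exponent: (83.5 - 90) / 5 = -1.3
Compute 2^(-1.3) = 0.406126
T_allowed = 8 / 0.406126 = 19.69832 hours
Dose = (T / T_allowed) * 100
Dose = (5.8 / 19.69832) * 100 = 29.44

29.44 %


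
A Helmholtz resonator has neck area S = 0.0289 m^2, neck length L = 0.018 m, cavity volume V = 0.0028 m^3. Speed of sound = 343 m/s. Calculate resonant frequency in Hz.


Given values:
  S = 0.0289 m^2, L = 0.018 m, V = 0.0028 m^3, c = 343 m/s
Formula: f = (c / (2*pi)) * sqrt(S / (V * L))
Compute V * L = 0.0028 * 0.018 = 5.04e-05
Compute S / (V * L) = 0.0289 / 5.04e-05 = 573.4127
Compute sqrt(573.4127) = 23.946037
Compute c / (2*pi) = 343 / 6.283185 = 54.590148
f = 54.590148 * 23.946037 = 1307.22

1307.22 Hz


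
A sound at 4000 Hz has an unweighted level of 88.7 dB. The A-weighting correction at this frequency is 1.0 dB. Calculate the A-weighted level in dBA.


Given values:
  SPL = 88.7 dB
  A-weighting at 4000 Hz = 1.0 dB
Formula: L_A = SPL + A_weight
L_A = 88.7 + (1.0)
L_A = 89.7

89.7 dBA


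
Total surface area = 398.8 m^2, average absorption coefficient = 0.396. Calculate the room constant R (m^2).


Given values:
  S = 398.8 m^2, alpha = 0.396
Formula: R = S * alpha / (1 - alpha)
Numerator: 398.8 * 0.396 = 157.9248
Denominator: 1 - 0.396 = 0.604
R = 157.9248 / 0.604 = 261.46

261.46 m^2


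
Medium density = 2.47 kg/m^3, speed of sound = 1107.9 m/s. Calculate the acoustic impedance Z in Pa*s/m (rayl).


Given values:
  rho = 2.47 kg/m^3
  c = 1107.9 m/s
Formula: Z = rho * c
Z = 2.47 * 1107.9
Z = 2736.51

2736.51 rayl


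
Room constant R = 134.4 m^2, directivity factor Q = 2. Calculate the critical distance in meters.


Given values:
  R = 134.4 m^2, Q = 2
Formula: d_c = 0.141 * sqrt(Q * R)
Compute Q * R = 2 * 134.4 = 268.8
Compute sqrt(268.8) = 16.3951
d_c = 0.141 * 16.3951 = 2.312

2.312 m


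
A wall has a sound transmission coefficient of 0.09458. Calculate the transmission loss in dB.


Given values:
  tau = 0.09458
Formula: TL = 10 * log10(1 / tau)
Compute 1 / tau = 1 / 0.09458 = 10.5731
Compute log10(10.5731) = 1.024202
TL = 10 * 1.024202 = 10.24

10.24 dB


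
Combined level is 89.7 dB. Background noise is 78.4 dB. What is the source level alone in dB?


Given values:
  L_total = 89.7 dB, L_bg = 78.4 dB
Formula: L_source = 10 * log10(10^(L_total/10) - 10^(L_bg/10))
Convert to linear:
  10^(89.7/10) = 933254300.797
  10^(78.4/10) = 69183097.0919
Difference: 933254300.797 - 69183097.0919 = 864071203.7051
L_source = 10 * log10(864071203.7051) = 89.37

89.37 dB


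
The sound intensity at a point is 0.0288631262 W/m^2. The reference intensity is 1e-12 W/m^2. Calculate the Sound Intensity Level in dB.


Given values:
  I = 0.0288631262 W/m^2
  I_ref = 1e-12 W/m^2
Formula: SIL = 10 * log10(I / I_ref)
Compute ratio: I / I_ref = 28863126200
Compute log10: log10(28863126200) = 10.460343
Multiply: SIL = 10 * 10.460343 = 104.6

104.6 dB


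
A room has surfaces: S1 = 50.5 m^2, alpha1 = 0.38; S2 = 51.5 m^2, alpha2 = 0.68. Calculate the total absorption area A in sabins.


Given surfaces:
  Surface 1: 50.5 * 0.38 = 19.19
  Surface 2: 51.5 * 0.68 = 35.02
Formula: A = sum(Si * alpha_i)
A = 19.19 + 35.02
A = 54.21

54.21 sabins


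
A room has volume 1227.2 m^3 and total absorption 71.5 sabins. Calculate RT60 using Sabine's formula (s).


Given values:
  V = 1227.2 m^3
  A = 71.5 sabins
Formula: RT60 = 0.161 * V / A
Numerator: 0.161 * 1227.2 = 197.5792
RT60 = 197.5792 / 71.5 = 2.763

2.763 s


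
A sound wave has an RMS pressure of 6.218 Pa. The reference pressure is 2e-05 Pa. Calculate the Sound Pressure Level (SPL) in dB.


Given values:
  p = 6.218 Pa
  p_ref = 2e-05 Pa
Formula: SPL = 20 * log10(p / p_ref)
Compute ratio: p / p_ref = 6.218 / 2e-05 = 310900
Compute log10: log10(310900) = 5.492621
Multiply: SPL = 20 * 5.492621 = 109.85

109.85 dB


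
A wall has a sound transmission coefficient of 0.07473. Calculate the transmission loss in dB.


Given values:
  tau = 0.07473
Formula: TL = 10 * log10(1 / tau)
Compute 1 / tau = 1 / 0.07473 = 13.3815
Compute log10(13.3815) = 1.126505
TL = 10 * 1.126505 = 11.27

11.27 dB


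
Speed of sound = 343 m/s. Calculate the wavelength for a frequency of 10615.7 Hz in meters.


Given values:
  c = 343 m/s, f = 10615.7 Hz
Formula: lambda = c / f
lambda = 343 / 10615.7
lambda = 0.0323

0.0323 m


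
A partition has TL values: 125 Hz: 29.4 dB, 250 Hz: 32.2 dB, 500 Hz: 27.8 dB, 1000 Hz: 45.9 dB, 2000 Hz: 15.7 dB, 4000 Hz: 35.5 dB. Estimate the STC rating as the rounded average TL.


Given TL values at each frequency:
  125 Hz: 29.4 dB
  250 Hz: 32.2 dB
  500 Hz: 27.8 dB
  1000 Hz: 45.9 dB
  2000 Hz: 15.7 dB
  4000 Hz: 35.5 dB
Formula: STC ~ round(average of TL values)
Sum = 29.4 + 32.2 + 27.8 + 45.9 + 15.7 + 35.5 = 186.5
Average = 186.5 / 6 = 31.08
Rounded: 31

31


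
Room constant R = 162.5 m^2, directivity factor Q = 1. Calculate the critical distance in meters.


Given values:
  R = 162.5 m^2, Q = 1
Formula: d_c = 0.141 * sqrt(Q * R)
Compute Q * R = 1 * 162.5 = 162.5
Compute sqrt(162.5) = 12.7475
d_c = 0.141 * 12.7475 = 1.797

1.797 m


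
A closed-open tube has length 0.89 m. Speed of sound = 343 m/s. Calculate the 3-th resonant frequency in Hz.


Given values:
  Tube type: closed-open, L = 0.89 m, c = 343 m/s, n = 3
Formula: f_n = (2n - 1) * c / (4 * L)
Compute 2n - 1 = 2*3 - 1 = 5
Compute 4 * L = 4 * 0.89 = 3.56
f = 5 * 343 / 3.56
f = 481.74

481.74 Hz


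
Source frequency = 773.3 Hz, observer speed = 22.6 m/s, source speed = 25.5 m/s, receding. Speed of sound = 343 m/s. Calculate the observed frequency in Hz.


Given values:
  f_s = 773.3 Hz, v_o = 22.6 m/s, v_s = 25.5 m/s
  Direction: receding
Formula: f_o = f_s * (c - v_o) / (c + v_s)
Numerator: c - v_o = 343 - 22.6 = 320.4
Denominator: c + v_s = 343 + 25.5 = 368.5
f_o = 773.3 * 320.4 / 368.5 = 672.36

672.36 Hz


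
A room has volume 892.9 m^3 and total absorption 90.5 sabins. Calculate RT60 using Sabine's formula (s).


Given values:
  V = 892.9 m^3
  A = 90.5 sabins
Formula: RT60 = 0.161 * V / A
Numerator: 0.161 * 892.9 = 143.7569
RT60 = 143.7569 / 90.5 = 1.588

1.588 s


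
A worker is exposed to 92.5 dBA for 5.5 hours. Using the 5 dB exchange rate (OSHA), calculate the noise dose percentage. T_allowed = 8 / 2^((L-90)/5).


Given values:
  L = 92.5 dBA, T = 5.5 hours
Formula: T_allowed = 8 / 2^((L - 90) / 5)
Compute exponent: (92.5 - 90) / 5 = 0.5
Compute 2^(0.5) = 1.414214
T_allowed = 8 / 1.414214 = 5.656852 hours
Dose = (T / T_allowed) * 100
Dose = (5.5 / 5.656852) * 100 = 97.23

97.23 %


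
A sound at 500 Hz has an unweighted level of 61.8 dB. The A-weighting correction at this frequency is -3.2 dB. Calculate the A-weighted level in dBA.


Given values:
  SPL = 61.8 dB
  A-weighting at 500 Hz = -3.2 dB
Formula: L_A = SPL + A_weight
L_A = 61.8 + (-3.2)
L_A = 58.6

58.6 dBA


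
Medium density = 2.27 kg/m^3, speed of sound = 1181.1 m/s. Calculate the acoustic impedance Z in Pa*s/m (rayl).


Given values:
  rho = 2.27 kg/m^3
  c = 1181.1 m/s
Formula: Z = rho * c
Z = 2.27 * 1181.1
Z = 2681.1

2681.1 rayl


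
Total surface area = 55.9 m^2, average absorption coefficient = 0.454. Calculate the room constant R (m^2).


Given values:
  S = 55.9 m^2, alpha = 0.454
Formula: R = S * alpha / (1 - alpha)
Numerator: 55.9 * 0.454 = 25.3786
Denominator: 1 - 0.454 = 0.546
R = 25.3786 / 0.546 = 46.48

46.48 m^2


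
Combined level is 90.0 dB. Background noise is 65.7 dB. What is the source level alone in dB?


Given values:
  L_total = 90.0 dB, L_bg = 65.7 dB
Formula: L_source = 10 * log10(10^(L_total/10) - 10^(L_bg/10))
Convert to linear:
  10^(90.0/10) = 1000000000.0
  10^(65.7/10) = 3715352.291
Difference: 1000000000.0 - 3715352.291 = 996284647.709
L_source = 10 * log10(996284647.709) = 89.98

89.98 dB


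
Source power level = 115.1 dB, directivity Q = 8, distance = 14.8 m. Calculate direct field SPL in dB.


Given values:
  Lw = 115.1 dB, Q = 8, r = 14.8 m
Formula: SPL = Lw + 10 * log10(Q / (4 * pi * r^2))
Compute 4 * pi * r^2 = 4 * pi * 14.8^2 = 2752.5378
Compute Q / denom = 8 / 2752.5378 = 0.00290641
Compute 10 * log10(0.00290641) = -25.3664
SPL = 115.1 + (-25.3664) = 89.73

89.73 dB


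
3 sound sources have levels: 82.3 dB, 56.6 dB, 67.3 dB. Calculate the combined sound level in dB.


Formula: L_total = 10 * log10( sum(10^(Li/10)) )
  Source 1: 10^(82.3/10) = 169824365.2462
  Source 2: 10^(56.6/10) = 457088.1896
  Source 3: 10^(67.3/10) = 5370317.9637
Sum of linear values = 175651771.3995
L_total = 10 * log10(175651771.3995) = 82.45

82.45 dB


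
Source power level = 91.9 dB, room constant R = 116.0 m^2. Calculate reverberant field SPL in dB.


Given values:
  Lw = 91.9 dB, R = 116.0 m^2
Formula: SPL = Lw + 10 * log10(4 / R)
Compute 4 / R = 4 / 116.0 = 0.034483
Compute 10 * log10(0.034483) = -14.6239
SPL = 91.9 + (-14.6239) = 77.28

77.28 dB


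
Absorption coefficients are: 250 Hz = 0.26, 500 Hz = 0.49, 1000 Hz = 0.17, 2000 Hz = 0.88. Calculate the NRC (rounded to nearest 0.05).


Given values:
  a_250 = 0.26, a_500 = 0.49
  a_1000 = 0.17, a_2000 = 0.88
Formula: NRC = (a250 + a500 + a1000 + a2000) / 4
Sum = 0.26 + 0.49 + 0.17 + 0.88 = 1.8
NRC = 1.8 / 4 = 0.45
Rounded to nearest 0.05: 0.45

0.45


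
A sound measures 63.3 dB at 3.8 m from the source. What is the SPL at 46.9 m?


Given values:
  SPL1 = 63.3 dB, r1 = 3.8 m, r2 = 46.9 m
Formula: SPL2 = SPL1 - 20 * log10(r2 / r1)
Compute ratio: r2 / r1 = 46.9 / 3.8 = 12.3421
Compute log10: log10(12.3421) = 1.091389
Compute drop: 20 * 1.091389 = 21.8278
SPL2 = 63.3 - 21.8278 = 41.47

41.47 dB


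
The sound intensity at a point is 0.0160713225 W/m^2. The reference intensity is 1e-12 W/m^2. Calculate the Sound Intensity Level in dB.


Given values:
  I = 0.0160713225 W/m^2
  I_ref = 1e-12 W/m^2
Formula: SIL = 10 * log10(I / I_ref)
Compute ratio: I / I_ref = 16071322500
Compute log10: log10(16071322500) = 10.206052
Multiply: SIL = 10 * 10.206052 = 102.06

102.06 dB


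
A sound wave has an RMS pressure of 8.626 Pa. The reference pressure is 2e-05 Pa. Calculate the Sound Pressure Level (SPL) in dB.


Given values:
  p = 8.626 Pa
  p_ref = 2e-05 Pa
Formula: SPL = 20 * log10(p / p_ref)
Compute ratio: p / p_ref = 8.626 / 2e-05 = 431300
Compute log10: log10(431300) = 5.634779
Multiply: SPL = 20 * 5.634779 = 112.7

112.7 dB


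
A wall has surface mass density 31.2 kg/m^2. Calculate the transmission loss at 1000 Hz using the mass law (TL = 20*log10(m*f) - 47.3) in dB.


Given values:
  m = 31.2 kg/m^2, f = 1000 Hz
Formula: TL = 20 * log10(m * f) - 47.3
Compute m * f = 31.2 * 1000 = 31200.0
Compute log10(31200.0) = 4.494155
Compute 20 * 4.494155 = 89.8831
TL = 89.8831 - 47.3 = 42.58

42.58 dB


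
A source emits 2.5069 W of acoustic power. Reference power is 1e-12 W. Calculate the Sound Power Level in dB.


Given values:
  W = 2.5069 W
  W_ref = 1e-12 W
Formula: SWL = 10 * log10(W / W_ref)
Compute ratio: W / W_ref = 2506900000000
Compute log10: log10(2506900000000) = 12.399137
Multiply: SWL = 10 * 12.399137 = 123.99

123.99 dB


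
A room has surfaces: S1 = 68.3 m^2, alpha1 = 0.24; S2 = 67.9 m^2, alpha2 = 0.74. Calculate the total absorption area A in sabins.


Given surfaces:
  Surface 1: 68.3 * 0.24 = 16.392
  Surface 2: 67.9 * 0.74 = 50.246
Formula: A = sum(Si * alpha_i)
A = 16.392 + 50.246
A = 66.64

66.64 sabins


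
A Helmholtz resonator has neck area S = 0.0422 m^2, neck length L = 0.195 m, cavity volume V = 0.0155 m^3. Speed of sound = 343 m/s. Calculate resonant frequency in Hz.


Given values:
  S = 0.0422 m^2, L = 0.195 m, V = 0.0155 m^3, c = 343 m/s
Formula: f = (c / (2*pi)) * sqrt(S / (V * L))
Compute V * L = 0.0155 * 0.195 = 0.0030225
Compute S / (V * L) = 0.0422 / 0.0030225 = 13.962
Compute sqrt(13.962) = 3.736576
Compute c / (2*pi) = 343 / 6.283185 = 54.590148
f = 54.590148 * 3.736576 = 203.98

203.98 Hz


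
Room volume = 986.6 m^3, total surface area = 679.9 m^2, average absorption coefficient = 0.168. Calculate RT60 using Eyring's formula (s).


Given values:
  V = 986.6 m^3, S = 679.9 m^2, alpha = 0.168
Formula: RT60 = 0.161 * V / (-S * ln(1 - alpha))
Compute ln(1 - 0.168) = ln(0.832) = -0.183923
Denominator: -679.9 * -0.183923 = 125.0492
Numerator: 0.161 * 986.6 = 158.8426
RT60 = 158.8426 / 125.0492 = 1.27

1.27 s


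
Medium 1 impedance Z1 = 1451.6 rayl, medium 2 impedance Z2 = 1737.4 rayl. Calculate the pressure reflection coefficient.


Given values:
  Z1 = 1451.6 rayl, Z2 = 1737.4 rayl
Formula: R = (Z2 - Z1) / (Z2 + Z1)
Numerator: Z2 - Z1 = 1737.4 - 1451.6 = 285.8
Denominator: Z2 + Z1 = 1737.4 + 1451.6 = 3189.0
R = 285.8 / 3189.0 = 0.0896

0.0896


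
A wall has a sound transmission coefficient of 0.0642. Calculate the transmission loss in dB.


Given values:
  tau = 0.0642
Formula: TL = 10 * log10(1 / tau)
Compute 1 / tau = 1 / 0.0642 = 15.5763
Compute log10(15.5763) = 1.192464
TL = 10 * 1.192464 = 11.92

11.92 dB


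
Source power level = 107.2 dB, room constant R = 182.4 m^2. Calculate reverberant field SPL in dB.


Given values:
  Lw = 107.2 dB, R = 182.4 m^2
Formula: SPL = Lw + 10 * log10(4 / R)
Compute 4 / R = 4 / 182.4 = 0.02193
Compute 10 * log10(0.02193) = -16.5896
SPL = 107.2 + (-16.5896) = 90.61

90.61 dB


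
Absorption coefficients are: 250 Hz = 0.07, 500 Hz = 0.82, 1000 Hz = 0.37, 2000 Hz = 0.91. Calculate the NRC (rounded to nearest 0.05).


Given values:
  a_250 = 0.07, a_500 = 0.82
  a_1000 = 0.37, a_2000 = 0.91
Formula: NRC = (a250 + a500 + a1000 + a2000) / 4
Sum = 0.07 + 0.82 + 0.37 + 0.91 = 2.17
NRC = 2.17 / 4 = 0.5425
Rounded to nearest 0.05: 0.55

0.55


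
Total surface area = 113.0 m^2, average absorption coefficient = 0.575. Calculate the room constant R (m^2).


Given values:
  S = 113.0 m^2, alpha = 0.575
Formula: R = S * alpha / (1 - alpha)
Numerator: 113.0 * 0.575 = 64.975
Denominator: 1 - 0.575 = 0.425
R = 64.975 / 0.425 = 152.88

152.88 m^2


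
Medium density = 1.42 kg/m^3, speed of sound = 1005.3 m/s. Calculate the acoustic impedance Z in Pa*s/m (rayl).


Given values:
  rho = 1.42 kg/m^3
  c = 1005.3 m/s
Formula: Z = rho * c
Z = 1.42 * 1005.3
Z = 1427.53

1427.53 rayl


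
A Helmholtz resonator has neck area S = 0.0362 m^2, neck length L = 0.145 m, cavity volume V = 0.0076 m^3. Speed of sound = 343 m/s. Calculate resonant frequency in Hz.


Given values:
  S = 0.0362 m^2, L = 0.145 m, V = 0.0076 m^3, c = 343 m/s
Formula: f = (c / (2*pi)) * sqrt(S / (V * L))
Compute V * L = 0.0076 * 0.145 = 0.001102
Compute S / (V * L) = 0.0362 / 0.001102 = 32.8494
Compute sqrt(32.8494) = 5.73144
Compute c / (2*pi) = 343 / 6.283185 = 54.590148
f = 54.590148 * 5.73144 = 312.88

312.88 Hz


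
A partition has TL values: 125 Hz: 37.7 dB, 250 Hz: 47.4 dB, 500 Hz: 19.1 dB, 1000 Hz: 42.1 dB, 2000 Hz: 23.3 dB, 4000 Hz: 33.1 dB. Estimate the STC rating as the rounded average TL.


Given TL values at each frequency:
  125 Hz: 37.7 dB
  250 Hz: 47.4 dB
  500 Hz: 19.1 dB
  1000 Hz: 42.1 dB
  2000 Hz: 23.3 dB
  4000 Hz: 33.1 dB
Formula: STC ~ round(average of TL values)
Sum = 37.7 + 47.4 + 19.1 + 42.1 + 23.3 + 33.1 = 202.7
Average = 202.7 / 6 = 33.78
Rounded: 34

34


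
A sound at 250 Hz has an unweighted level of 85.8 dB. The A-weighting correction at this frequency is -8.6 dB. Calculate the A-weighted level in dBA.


Given values:
  SPL = 85.8 dB
  A-weighting at 250 Hz = -8.6 dB
Formula: L_A = SPL + A_weight
L_A = 85.8 + (-8.6)
L_A = 77.2

77.2 dBA


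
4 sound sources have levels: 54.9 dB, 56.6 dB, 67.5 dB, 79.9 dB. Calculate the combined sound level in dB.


Formula: L_total = 10 * log10( sum(10^(Li/10)) )
  Source 1: 10^(54.9/10) = 309029.5433
  Source 2: 10^(56.6/10) = 457088.1896
  Source 3: 10^(67.5/10) = 5623413.2519
  Source 4: 10^(79.9/10) = 97723722.0956
Sum of linear values = 104113253.0804
L_total = 10 * log10(104113253.0804) = 80.18

80.18 dB


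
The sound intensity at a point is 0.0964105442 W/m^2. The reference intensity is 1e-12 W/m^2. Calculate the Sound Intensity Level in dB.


Given values:
  I = 0.0964105442 W/m^2
  I_ref = 1e-12 W/m^2
Formula: SIL = 10 * log10(I / I_ref)
Compute ratio: I / I_ref = 96410544200
Compute log10: log10(96410544200) = 10.984125
Multiply: SIL = 10 * 10.984125 = 109.84

109.84 dB


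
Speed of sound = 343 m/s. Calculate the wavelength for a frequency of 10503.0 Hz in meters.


Given values:
  c = 343 m/s, f = 10503.0 Hz
Formula: lambda = c / f
lambda = 343 / 10503.0
lambda = 0.0327

0.0327 m


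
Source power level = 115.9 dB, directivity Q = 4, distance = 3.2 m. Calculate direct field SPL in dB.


Given values:
  Lw = 115.9 dB, Q = 4, r = 3.2 m
Formula: SPL = Lw + 10 * log10(Q / (4 * pi * r^2))
Compute 4 * pi * r^2 = 4 * pi * 3.2^2 = 128.6796
Compute Q / denom = 4 / 128.6796 = 0.03108496
Compute 10 * log10(0.03108496) = -15.0745
SPL = 115.9 + (-15.0745) = 100.83

100.83 dB


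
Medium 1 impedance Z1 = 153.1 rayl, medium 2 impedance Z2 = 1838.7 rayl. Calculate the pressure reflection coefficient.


Given values:
  Z1 = 153.1 rayl, Z2 = 1838.7 rayl
Formula: R = (Z2 - Z1) / (Z2 + Z1)
Numerator: Z2 - Z1 = 1838.7 - 153.1 = 1685.6
Denominator: Z2 + Z1 = 1838.7 + 153.1 = 1991.8
R = 1685.6 / 1991.8 = 0.8463

0.8463


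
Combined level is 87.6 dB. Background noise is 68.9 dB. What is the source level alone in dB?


Given values:
  L_total = 87.6 dB, L_bg = 68.9 dB
Formula: L_source = 10 * log10(10^(L_total/10) - 10^(L_bg/10))
Convert to linear:
  10^(87.6/10) = 575439937.3372
  10^(68.9/10) = 7762471.1663
Difference: 575439937.3372 - 7762471.1663 = 567677466.1709
L_source = 10 * log10(567677466.1709) = 87.54

87.54 dB


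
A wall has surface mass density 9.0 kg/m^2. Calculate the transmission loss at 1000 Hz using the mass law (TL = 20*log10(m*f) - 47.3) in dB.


Given values:
  m = 9.0 kg/m^2, f = 1000 Hz
Formula: TL = 20 * log10(m * f) - 47.3
Compute m * f = 9.0 * 1000 = 9000.0
Compute log10(9000.0) = 3.954243
Compute 20 * 3.954243 = 79.0849
TL = 79.0849 - 47.3 = 31.78

31.78 dB


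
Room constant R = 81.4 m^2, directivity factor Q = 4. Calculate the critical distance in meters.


Given values:
  R = 81.4 m^2, Q = 4
Formula: d_c = 0.141 * sqrt(Q * R)
Compute Q * R = 4 * 81.4 = 325.6
Compute sqrt(325.6) = 18.0444
d_c = 0.141 * 18.0444 = 2.544

2.544 m


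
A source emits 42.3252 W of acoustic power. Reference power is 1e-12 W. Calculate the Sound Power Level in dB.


Given values:
  W = 42.3252 W
  W_ref = 1e-12 W
Formula: SWL = 10 * log10(W / W_ref)
Compute ratio: W / W_ref = 42325200000000
Compute log10: log10(42325200000000) = 13.626599
Multiply: SWL = 10 * 13.626599 = 136.27

136.27 dB


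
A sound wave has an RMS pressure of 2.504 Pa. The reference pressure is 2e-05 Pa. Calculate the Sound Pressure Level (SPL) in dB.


Given values:
  p = 2.504 Pa
  p_ref = 2e-05 Pa
Formula: SPL = 20 * log10(p / p_ref)
Compute ratio: p / p_ref = 2.504 / 2e-05 = 125200
Compute log10: log10(125200) = 5.097604
Multiply: SPL = 20 * 5.097604 = 101.95

101.95 dB


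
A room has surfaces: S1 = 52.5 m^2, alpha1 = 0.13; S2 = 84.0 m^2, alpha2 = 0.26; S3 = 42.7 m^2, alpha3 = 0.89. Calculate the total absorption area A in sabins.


Given surfaces:
  Surface 1: 52.5 * 0.13 = 6.825
  Surface 2: 84.0 * 0.26 = 21.84
  Surface 3: 42.7 * 0.89 = 38.003
Formula: A = sum(Si * alpha_i)
A = 6.825 + 21.84 + 38.003
A = 66.67

66.67 sabins


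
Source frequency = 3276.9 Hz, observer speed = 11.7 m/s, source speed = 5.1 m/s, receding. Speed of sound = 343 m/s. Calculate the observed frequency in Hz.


Given values:
  f_s = 3276.9 Hz, v_o = 11.7 m/s, v_s = 5.1 m/s
  Direction: receding
Formula: f_o = f_s * (c - v_o) / (c + v_s)
Numerator: c - v_o = 343 - 11.7 = 331.3
Denominator: c + v_s = 343 + 5.1 = 348.1
f_o = 3276.9 * 331.3 / 348.1 = 3118.75

3118.75 Hz


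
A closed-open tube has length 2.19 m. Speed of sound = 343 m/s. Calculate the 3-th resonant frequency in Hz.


Given values:
  Tube type: closed-open, L = 2.19 m, c = 343 m/s, n = 3
Formula: f_n = (2n - 1) * c / (4 * L)
Compute 2n - 1 = 2*3 - 1 = 5
Compute 4 * L = 4 * 2.19 = 8.76
f = 5 * 343 / 8.76
f = 195.78

195.78 Hz


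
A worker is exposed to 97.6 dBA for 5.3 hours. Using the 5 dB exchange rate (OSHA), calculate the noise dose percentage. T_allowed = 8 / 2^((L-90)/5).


Given values:
  L = 97.6 dBA, T = 5.3 hours
Formula: T_allowed = 8 / 2^((L - 90) / 5)
Compute exponent: (97.6 - 90) / 5 = 1.52
Compute 2^(1.52) = 2.86791
T_allowed = 8 / 2.86791 = 2.789488 hours
Dose = (T / T_allowed) * 100
Dose = (5.3 / 2.789488) * 100 = 190.0

190.0 %


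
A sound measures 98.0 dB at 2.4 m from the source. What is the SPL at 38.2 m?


Given values:
  SPL1 = 98.0 dB, r1 = 2.4 m, r2 = 38.2 m
Formula: SPL2 = SPL1 - 20 * log10(r2 / r1)
Compute ratio: r2 / r1 = 38.2 / 2.4 = 15.9167
Compute log10: log10(15.9167) = 1.201853
Compute drop: 20 * 1.201853 = 24.0371
SPL2 = 98.0 - 24.0371 = 73.96

73.96 dB


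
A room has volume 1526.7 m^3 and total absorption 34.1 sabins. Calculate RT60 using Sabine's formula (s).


Given values:
  V = 1526.7 m^3
  A = 34.1 sabins
Formula: RT60 = 0.161 * V / A
Numerator: 0.161 * 1526.7 = 245.7987
RT60 = 245.7987 / 34.1 = 7.208

7.208 s


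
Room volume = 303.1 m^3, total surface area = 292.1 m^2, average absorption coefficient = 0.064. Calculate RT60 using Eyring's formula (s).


Given values:
  V = 303.1 m^3, S = 292.1 m^2, alpha = 0.064
Formula: RT60 = 0.161 * V / (-S * ln(1 - alpha))
Compute ln(1 - 0.064) = ln(0.936) = -0.06614
Denominator: -292.1 * -0.06614 = 19.3195
Numerator: 0.161 * 303.1 = 48.7991
RT60 = 48.7991 / 19.3195 = 2.526

2.526 s


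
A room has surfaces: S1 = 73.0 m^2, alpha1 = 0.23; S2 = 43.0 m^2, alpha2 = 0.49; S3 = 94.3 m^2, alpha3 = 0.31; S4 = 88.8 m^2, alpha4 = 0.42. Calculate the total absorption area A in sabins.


Given surfaces:
  Surface 1: 73.0 * 0.23 = 16.79
  Surface 2: 43.0 * 0.49 = 21.07
  Surface 3: 94.3 * 0.31 = 29.233
  Surface 4: 88.8 * 0.42 = 37.296
Formula: A = sum(Si * alpha_i)
A = 16.79 + 21.07 + 29.233 + 37.296
A = 104.39

104.39 sabins


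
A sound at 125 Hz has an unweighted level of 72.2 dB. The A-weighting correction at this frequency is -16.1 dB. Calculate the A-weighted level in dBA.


Given values:
  SPL = 72.2 dB
  A-weighting at 125 Hz = -16.1 dB
Formula: L_A = SPL + A_weight
L_A = 72.2 + (-16.1)
L_A = 56.1

56.1 dBA


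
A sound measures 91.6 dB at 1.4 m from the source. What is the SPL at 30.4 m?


Given values:
  SPL1 = 91.6 dB, r1 = 1.4 m, r2 = 30.4 m
Formula: SPL2 = SPL1 - 20 * log10(r2 / r1)
Compute ratio: r2 / r1 = 30.4 / 1.4 = 21.7143
Compute log10: log10(21.7143) = 1.336746
Compute drop: 20 * 1.336746 = 26.7349
SPL2 = 91.6 - 26.7349 = 64.87

64.87 dB


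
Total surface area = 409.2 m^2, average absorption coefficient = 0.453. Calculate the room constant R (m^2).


Given values:
  S = 409.2 m^2, alpha = 0.453
Formula: R = S * alpha / (1 - alpha)
Numerator: 409.2 * 0.453 = 185.3676
Denominator: 1 - 0.453 = 0.547
R = 185.3676 / 0.547 = 338.88

338.88 m^2


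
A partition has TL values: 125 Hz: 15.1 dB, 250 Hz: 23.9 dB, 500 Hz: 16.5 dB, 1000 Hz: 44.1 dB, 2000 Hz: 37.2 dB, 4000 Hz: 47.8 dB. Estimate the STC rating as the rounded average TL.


Given TL values at each frequency:
  125 Hz: 15.1 dB
  250 Hz: 23.9 dB
  500 Hz: 16.5 dB
  1000 Hz: 44.1 dB
  2000 Hz: 37.2 dB
  4000 Hz: 47.8 dB
Formula: STC ~ round(average of TL values)
Sum = 15.1 + 23.9 + 16.5 + 44.1 + 37.2 + 47.8 = 184.6
Average = 184.6 / 6 = 30.77
Rounded: 31

31


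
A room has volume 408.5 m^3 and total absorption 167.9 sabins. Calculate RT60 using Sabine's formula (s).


Given values:
  V = 408.5 m^3
  A = 167.9 sabins
Formula: RT60 = 0.161 * V / A
Numerator: 0.161 * 408.5 = 65.7685
RT60 = 65.7685 / 167.9 = 0.392

0.392 s


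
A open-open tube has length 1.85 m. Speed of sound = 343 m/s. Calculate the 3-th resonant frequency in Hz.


Given values:
  Tube type: open-open, L = 1.85 m, c = 343 m/s, n = 3
Formula: f_n = n * c / (2 * L)
Compute 2 * L = 2 * 1.85 = 3.7
f = 3 * 343 / 3.7
f = 278.11

278.11 Hz


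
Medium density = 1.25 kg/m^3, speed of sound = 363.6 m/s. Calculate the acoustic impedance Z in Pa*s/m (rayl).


Given values:
  rho = 1.25 kg/m^3
  c = 363.6 m/s
Formula: Z = rho * c
Z = 1.25 * 363.6
Z = 454.5

454.5 rayl


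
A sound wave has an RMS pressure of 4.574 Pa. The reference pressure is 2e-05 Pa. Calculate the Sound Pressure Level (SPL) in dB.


Given values:
  p = 4.574 Pa
  p_ref = 2e-05 Pa
Formula: SPL = 20 * log10(p / p_ref)
Compute ratio: p / p_ref = 4.574 / 2e-05 = 228700
Compute log10: log10(228700) = 5.359266
Multiply: SPL = 20 * 5.359266 = 107.19

107.19 dB


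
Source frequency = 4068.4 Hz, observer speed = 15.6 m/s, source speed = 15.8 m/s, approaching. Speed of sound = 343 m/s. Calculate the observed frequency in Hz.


Given values:
  f_s = 4068.4 Hz, v_o = 15.6 m/s, v_s = 15.8 m/s
  Direction: approaching
Formula: f_o = f_s * (c + v_o) / (c - v_s)
Numerator: c + v_o = 343 + 15.6 = 358.6
Denominator: c - v_s = 343 - 15.8 = 327.2
f_o = 4068.4 * 358.6 / 327.2 = 4458.83

4458.83 Hz


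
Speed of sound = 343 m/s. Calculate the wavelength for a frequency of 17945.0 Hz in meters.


Given values:
  c = 343 m/s, f = 17945.0 Hz
Formula: lambda = c / f
lambda = 343 / 17945.0
lambda = 0.0191

0.0191 m


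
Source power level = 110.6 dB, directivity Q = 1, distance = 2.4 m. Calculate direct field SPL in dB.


Given values:
  Lw = 110.6 dB, Q = 1, r = 2.4 m
Formula: SPL = Lw + 10 * log10(Q / (4 * pi * r^2))
Compute 4 * pi * r^2 = 4 * pi * 2.4^2 = 72.3823
Compute Q / denom = 1 / 72.3823 = 0.01381553
Compute 10 * log10(0.01381553) = -18.5963
SPL = 110.6 + (-18.5963) = 92.0

92.0 dB


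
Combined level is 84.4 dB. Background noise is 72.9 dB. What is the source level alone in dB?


Given values:
  L_total = 84.4 dB, L_bg = 72.9 dB
Formula: L_source = 10 * log10(10^(L_total/10) - 10^(L_bg/10))
Convert to linear:
  10^(84.4/10) = 275422870.3338
  10^(72.9/10) = 19498445.9976
Difference: 275422870.3338 - 19498445.9976 = 255924424.3362
L_source = 10 * log10(255924424.3362) = 84.08

84.08 dB


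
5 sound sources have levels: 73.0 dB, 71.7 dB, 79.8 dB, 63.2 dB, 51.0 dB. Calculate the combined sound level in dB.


Formula: L_total = 10 * log10( sum(10^(Li/10)) )
  Source 1: 10^(73.0/10) = 19952623.1497
  Source 2: 10^(71.7/10) = 14791083.8817
  Source 3: 10^(79.8/10) = 95499258.6021
  Source 4: 10^(63.2/10) = 2089296.1309
  Source 5: 10^(51.0/10) = 125892.5412
Sum of linear values = 132458154.3056
L_total = 10 * log10(132458154.3056) = 81.22

81.22 dB


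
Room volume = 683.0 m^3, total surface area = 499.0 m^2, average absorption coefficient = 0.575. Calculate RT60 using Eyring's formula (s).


Given values:
  V = 683.0 m^3, S = 499.0 m^2, alpha = 0.575
Formula: RT60 = 0.161 * V / (-S * ln(1 - alpha))
Compute ln(1 - 0.575) = ln(0.425) = -0.855666
Denominator: -499.0 * -0.855666 = 426.9773
Numerator: 0.161 * 683.0 = 109.963
RT60 = 109.963 / 426.9773 = 0.258

0.258 s
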